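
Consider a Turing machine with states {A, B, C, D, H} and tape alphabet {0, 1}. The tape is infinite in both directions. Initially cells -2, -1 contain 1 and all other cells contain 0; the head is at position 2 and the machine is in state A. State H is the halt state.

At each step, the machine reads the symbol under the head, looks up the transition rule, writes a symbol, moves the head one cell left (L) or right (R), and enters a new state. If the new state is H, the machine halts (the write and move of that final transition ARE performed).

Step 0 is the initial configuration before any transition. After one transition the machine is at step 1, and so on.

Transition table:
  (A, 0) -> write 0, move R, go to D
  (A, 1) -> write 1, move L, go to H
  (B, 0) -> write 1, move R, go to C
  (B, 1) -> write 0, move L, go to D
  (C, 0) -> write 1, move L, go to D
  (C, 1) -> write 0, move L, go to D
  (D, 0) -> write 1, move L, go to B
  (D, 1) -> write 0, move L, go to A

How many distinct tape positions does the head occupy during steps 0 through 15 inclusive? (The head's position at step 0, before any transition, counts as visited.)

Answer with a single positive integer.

Step 1: in state A at pos 2, read 0 -> (A,0)->write 0,move R,goto D. Now: state=D, head=3, tape[-3..4]=01100000 (head:       ^)
Step 2: in state D at pos 3, read 0 -> (D,0)->write 1,move L,goto B. Now: state=B, head=2, tape[-3..4]=01100010 (head:      ^)
Step 3: in state B at pos 2, read 0 -> (B,0)->write 1,move R,goto C. Now: state=C, head=3, tape[-3..4]=01100110 (head:       ^)
Step 4: in state C at pos 3, read 1 -> (C,1)->write 0,move L,goto D. Now: state=D, head=2, tape[-3..4]=01100100 (head:      ^)
Step 5: in state D at pos 2, read 1 -> (D,1)->write 0,move L,goto A. Now: state=A, head=1, tape[-3..4]=01100000 (head:     ^)
Step 6: in state A at pos 1, read 0 -> (A,0)->write 0,move R,goto D. Now: state=D, head=2, tape[-3..4]=01100000 (head:      ^)
Step 7: in state D at pos 2, read 0 -> (D,0)->write 1,move L,goto B. Now: state=B, head=1, tape[-3..4]=01100100 (head:     ^)
Step 8: in state B at pos 1, read 0 -> (B,0)->write 1,move R,goto C. Now: state=C, head=2, tape[-3..4]=01101100 (head:      ^)
Step 9: in state C at pos 2, read 1 -> (C,1)->write 0,move L,goto D. Now: state=D, head=1, tape[-3..4]=01101000 (head:     ^)
Step 10: in state D at pos 1, read 1 -> (D,1)->write 0,move L,goto A. Now: state=A, head=0, tape[-3..4]=01100000 (head:    ^)
Step 11: in state A at pos 0, read 0 -> (A,0)->write 0,move R,goto D. Now: state=D, head=1, tape[-3..4]=01100000 (head:     ^)
Step 12: in state D at pos 1, read 0 -> (D,0)->write 1,move L,goto B. Now: state=B, head=0, tape[-3..4]=01101000 (head:    ^)
Step 13: in state B at pos 0, read 0 -> (B,0)->write 1,move R,goto C. Now: state=C, head=1, tape[-3..4]=01111000 (head:     ^)
Step 14: in state C at pos 1, read 1 -> (C,1)->write 0,move L,goto D. Now: state=D, head=0, tape[-3..4]=01110000 (head:    ^)
Step 15: in state D at pos 0, read 1 -> (D,1)->write 0,move L,goto A. Now: state=A, head=-1, tape[-3..4]=01100000 (head:   ^)
Head positions at steps 0..15: starting at 2, distinct positions visited = {-1, 0, 1, 2, 3} -> 5 position(s)

Answer: 5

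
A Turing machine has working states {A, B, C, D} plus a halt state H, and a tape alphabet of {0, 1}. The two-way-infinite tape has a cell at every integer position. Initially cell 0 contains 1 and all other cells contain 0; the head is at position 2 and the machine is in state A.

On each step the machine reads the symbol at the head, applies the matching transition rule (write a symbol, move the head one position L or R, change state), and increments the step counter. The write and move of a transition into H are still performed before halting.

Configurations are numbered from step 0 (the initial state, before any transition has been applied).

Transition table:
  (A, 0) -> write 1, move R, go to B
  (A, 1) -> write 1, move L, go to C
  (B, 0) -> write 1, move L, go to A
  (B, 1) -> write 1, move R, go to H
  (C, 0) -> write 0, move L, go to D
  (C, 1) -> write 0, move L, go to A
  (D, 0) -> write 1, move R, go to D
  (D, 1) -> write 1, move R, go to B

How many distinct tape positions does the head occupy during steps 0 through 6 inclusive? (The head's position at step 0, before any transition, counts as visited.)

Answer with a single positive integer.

Answer: 4

Derivation:
Step 1: in state A at pos 2, read 0 -> (A,0)->write 1,move R,goto B. Now: state=B, head=3, tape[-1..4]=010100 (head:     ^)
Step 2: in state B at pos 3, read 0 -> (B,0)->write 1,move L,goto A. Now: state=A, head=2, tape[-1..4]=010110 (head:    ^)
Step 3: in state A at pos 2, read 1 -> (A,1)->write 1,move L,goto C. Now: state=C, head=1, tape[-1..4]=010110 (head:   ^)
Step 4: in state C at pos 1, read 0 -> (C,0)->write 0,move L,goto D. Now: state=D, head=0, tape[-1..4]=010110 (head:  ^)
Step 5: in state D at pos 0, read 1 -> (D,1)->write 1,move R,goto B. Now: state=B, head=1, tape[-1..4]=010110 (head:   ^)
Step 6: in state B at pos 1, read 0 -> (B,0)->write 1,move L,goto A. Now: state=A, head=0, tape[-1..4]=011110 (head:  ^)
Head positions at steps 0..6: starting at 2, distinct positions visited = {0, 1, 2, 3} -> 4 position(s)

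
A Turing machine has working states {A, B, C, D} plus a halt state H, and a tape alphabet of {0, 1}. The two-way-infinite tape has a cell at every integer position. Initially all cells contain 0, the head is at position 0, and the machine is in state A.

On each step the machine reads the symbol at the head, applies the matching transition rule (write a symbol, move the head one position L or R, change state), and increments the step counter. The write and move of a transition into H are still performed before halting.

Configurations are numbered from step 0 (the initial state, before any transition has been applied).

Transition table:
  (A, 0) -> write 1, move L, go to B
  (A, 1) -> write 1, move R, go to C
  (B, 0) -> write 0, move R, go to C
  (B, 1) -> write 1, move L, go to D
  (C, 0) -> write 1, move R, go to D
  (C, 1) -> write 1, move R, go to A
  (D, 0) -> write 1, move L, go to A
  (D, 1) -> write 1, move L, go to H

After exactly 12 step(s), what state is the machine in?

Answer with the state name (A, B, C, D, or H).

Answer: C

Derivation:
Step 1: in state A at pos 0, read 0 -> (A,0)->write 1,move L,goto B. Now: state=B, head=-1, tape[-2..1]=0010 (head:  ^)
Step 2: in state B at pos -1, read 0 -> (B,0)->write 0,move R,goto C. Now: state=C, head=0, tape[-2..1]=0010 (head:   ^)
Step 3: in state C at pos 0, read 1 -> (C,1)->write 1,move R,goto A. Now: state=A, head=1, tape[-2..2]=00100 (head:    ^)
Step 4: in state A at pos 1, read 0 -> (A,0)->write 1,move L,goto B. Now: state=B, head=0, tape[-2..2]=00110 (head:   ^)
Step 5: in state B at pos 0, read 1 -> (B,1)->write 1,move L,goto D. Now: state=D, head=-1, tape[-2..2]=00110 (head:  ^)
Step 6: in state D at pos -1, read 0 -> (D,0)->write 1,move L,goto A. Now: state=A, head=-2, tape[-3..2]=001110 (head:  ^)
Step 7: in state A at pos -2, read 0 -> (A,0)->write 1,move L,goto B. Now: state=B, head=-3, tape[-4..2]=0011110 (head:  ^)
Step 8: in state B at pos -3, read 0 -> (B,0)->write 0,move R,goto C. Now: state=C, head=-2, tape[-4..2]=0011110 (head:   ^)
Step 9: in state C at pos -2, read 1 -> (C,1)->write 1,move R,goto A. Now: state=A, head=-1, tape[-4..2]=0011110 (head:    ^)
Step 10: in state A at pos -1, read 1 -> (A,1)->write 1,move R,goto C. Now: state=C, head=0, tape[-4..2]=0011110 (head:     ^)
Step 11: in state C at pos 0, read 1 -> (C,1)->write 1,move R,goto A. Now: state=A, head=1, tape[-4..2]=0011110 (head:      ^)
Step 12: in state A at pos 1, read 1 -> (A,1)->write 1,move R,goto C. Now: state=C, head=2, tape[-4..3]=00111100 (head:       ^)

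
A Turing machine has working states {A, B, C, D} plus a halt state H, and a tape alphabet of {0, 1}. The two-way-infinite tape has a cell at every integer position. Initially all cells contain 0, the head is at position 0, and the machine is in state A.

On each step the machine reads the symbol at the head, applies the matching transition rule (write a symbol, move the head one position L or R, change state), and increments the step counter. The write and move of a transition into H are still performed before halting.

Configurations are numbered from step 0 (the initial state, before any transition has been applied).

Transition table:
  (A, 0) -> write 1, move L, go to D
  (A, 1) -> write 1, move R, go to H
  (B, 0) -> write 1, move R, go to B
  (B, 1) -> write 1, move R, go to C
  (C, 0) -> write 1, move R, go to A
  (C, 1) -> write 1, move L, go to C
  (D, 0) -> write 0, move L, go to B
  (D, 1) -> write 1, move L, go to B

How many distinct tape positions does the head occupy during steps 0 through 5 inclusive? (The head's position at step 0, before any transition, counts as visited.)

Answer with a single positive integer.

Answer: 4

Derivation:
Step 1: in state A at pos 0, read 0 -> (A,0)->write 1,move L,goto D. Now: state=D, head=-1, tape[-2..1]=0010 (head:  ^)
Step 2: in state D at pos -1, read 0 -> (D,0)->write 0,move L,goto B. Now: state=B, head=-2, tape[-3..1]=00010 (head:  ^)
Step 3: in state B at pos -2, read 0 -> (B,0)->write 1,move R,goto B. Now: state=B, head=-1, tape[-3..1]=01010 (head:   ^)
Step 4: in state B at pos -1, read 0 -> (B,0)->write 1,move R,goto B. Now: state=B, head=0, tape[-3..1]=01110 (head:    ^)
Step 5: in state B at pos 0, read 1 -> (B,1)->write 1,move R,goto C. Now: state=C, head=1, tape[-3..2]=011100 (head:     ^)
Head positions at steps 0..5: starting at 0, distinct positions visited = {-2, -1, 0, 1} -> 4 position(s)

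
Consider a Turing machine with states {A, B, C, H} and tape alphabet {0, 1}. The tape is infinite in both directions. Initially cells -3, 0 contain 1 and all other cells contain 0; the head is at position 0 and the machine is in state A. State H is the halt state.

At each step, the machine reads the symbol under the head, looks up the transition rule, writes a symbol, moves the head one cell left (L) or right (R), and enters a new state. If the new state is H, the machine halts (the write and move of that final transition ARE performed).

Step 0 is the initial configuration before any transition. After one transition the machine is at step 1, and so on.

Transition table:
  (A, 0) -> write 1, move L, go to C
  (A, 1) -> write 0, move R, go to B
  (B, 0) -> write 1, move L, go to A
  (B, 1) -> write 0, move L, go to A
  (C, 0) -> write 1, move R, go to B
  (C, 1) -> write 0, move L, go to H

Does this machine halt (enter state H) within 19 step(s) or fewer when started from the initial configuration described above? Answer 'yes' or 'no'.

Answer: yes

Derivation:
Step 1: in state A at pos 0, read 1 -> (A,1)->write 0,move R,goto B. Now: state=B, head=1, tape[-4..2]=0100000 (head:      ^)
Step 2: in state B at pos 1, read 0 -> (B,0)->write 1,move L,goto A. Now: state=A, head=0, tape[-4..2]=0100010 (head:     ^)
Step 3: in state A at pos 0, read 0 -> (A,0)->write 1,move L,goto C. Now: state=C, head=-1, tape[-4..2]=0100110 (head:    ^)
Step 4: in state C at pos -1, read 0 -> (C,0)->write 1,move R,goto B. Now: state=B, head=0, tape[-4..2]=0101110 (head:     ^)
Step 5: in state B at pos 0, read 1 -> (B,1)->write 0,move L,goto A. Now: state=A, head=-1, tape[-4..2]=0101010 (head:    ^)
Step 6: in state A at pos -1, read 1 -> (A,1)->write 0,move R,goto B. Now: state=B, head=0, tape[-4..2]=0100010 (head:     ^)
Step 7: in state B at pos 0, read 0 -> (B,0)->write 1,move L,goto A. Now: state=A, head=-1, tape[-4..2]=0100110 (head:    ^)
Step 8: in state A at pos -1, read 0 -> (A,0)->write 1,move L,goto C. Now: state=C, head=-2, tape[-4..2]=0101110 (head:   ^)
Step 9: in state C at pos -2, read 0 -> (C,0)->write 1,move R,goto B. Now: state=B, head=-1, tape[-4..2]=0111110 (head:    ^)
Step 10: in state B at pos -1, read 1 -> (B,1)->write 0,move L,goto A. Now: state=A, head=-2, tape[-4..2]=0110110 (head:   ^)
Step 11: in state A at pos -2, read 1 -> (A,1)->write 0,move R,goto B. Now: state=B, head=-1, tape[-4..2]=0100110 (head:    ^)
Step 12: in state B at pos -1, read 0 -> (B,0)->write 1,move L,goto A. Now: state=A, head=-2, tape[-4..2]=0101110 (head:   ^)
Step 13: in state A at pos -2, read 0 -> (A,0)->write 1,move L,goto C. Now: state=C, head=-3, tape[-4..2]=0111110 (head:  ^)
Step 14: in state C at pos -3, read 1 -> (C,1)->write 0,move L,goto H. Now: state=H, head=-4, tape[-5..2]=00011110 (head:  ^)
State H reached at step 14; 14 <= 19 -> yes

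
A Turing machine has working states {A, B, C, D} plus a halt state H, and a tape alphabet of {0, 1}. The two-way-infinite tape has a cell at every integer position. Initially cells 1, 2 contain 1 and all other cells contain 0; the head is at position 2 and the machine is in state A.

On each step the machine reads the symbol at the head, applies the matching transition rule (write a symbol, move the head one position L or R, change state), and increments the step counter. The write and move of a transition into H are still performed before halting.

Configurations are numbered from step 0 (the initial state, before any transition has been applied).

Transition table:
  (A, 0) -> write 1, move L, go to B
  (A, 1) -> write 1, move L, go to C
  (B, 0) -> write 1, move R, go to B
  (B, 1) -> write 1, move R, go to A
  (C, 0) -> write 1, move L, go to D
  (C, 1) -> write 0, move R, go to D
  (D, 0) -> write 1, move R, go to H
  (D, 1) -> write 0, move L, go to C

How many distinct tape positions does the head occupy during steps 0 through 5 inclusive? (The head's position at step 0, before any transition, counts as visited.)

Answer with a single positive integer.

Step 1: in state A at pos 2, read 1 -> (A,1)->write 1,move L,goto C. Now: state=C, head=1, tape[0..3]=0110 (head:  ^)
Step 2: in state C at pos 1, read 1 -> (C,1)->write 0,move R,goto D. Now: state=D, head=2, tape[0..3]=0010 (head:   ^)
Step 3: in state D at pos 2, read 1 -> (D,1)->write 0,move L,goto C. Now: state=C, head=1, tape[0..3]=0000 (head:  ^)
Step 4: in state C at pos 1, read 0 -> (C,0)->write 1,move L,goto D. Now: state=D, head=0, tape[-1..3]=00100 (head:  ^)
Step 5: in state D at pos 0, read 0 -> (D,0)->write 1,move R,goto H. Now: state=H, head=1, tape[-1..3]=01100 (head:   ^)
Head positions at steps 0..5: starting at 2, distinct positions visited = {0, 1, 2} -> 3 position(s)

Answer: 3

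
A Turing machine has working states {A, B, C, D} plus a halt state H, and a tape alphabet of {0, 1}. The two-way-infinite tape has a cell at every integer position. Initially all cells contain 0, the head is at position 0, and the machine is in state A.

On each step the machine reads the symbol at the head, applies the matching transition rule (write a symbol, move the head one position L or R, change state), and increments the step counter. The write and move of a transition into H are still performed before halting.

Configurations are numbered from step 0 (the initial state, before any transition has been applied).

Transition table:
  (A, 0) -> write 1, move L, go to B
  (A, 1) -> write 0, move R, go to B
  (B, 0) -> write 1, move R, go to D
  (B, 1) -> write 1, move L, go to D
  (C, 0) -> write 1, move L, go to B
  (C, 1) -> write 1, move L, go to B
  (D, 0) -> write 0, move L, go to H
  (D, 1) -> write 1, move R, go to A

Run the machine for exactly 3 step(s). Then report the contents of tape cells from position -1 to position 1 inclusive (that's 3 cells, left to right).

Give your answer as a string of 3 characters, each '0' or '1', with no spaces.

Answer: 110

Derivation:
Step 1: in state A at pos 0, read 0 -> (A,0)->write 1,move L,goto B. Now: state=B, head=-1, tape[-2..1]=0010 (head:  ^)
Step 2: in state B at pos -1, read 0 -> (B,0)->write 1,move R,goto D. Now: state=D, head=0, tape[-2..1]=0110 (head:   ^)
Step 3: in state D at pos 0, read 1 -> (D,1)->write 1,move R,goto A. Now: state=A, head=1, tape[-2..2]=01100 (head:    ^)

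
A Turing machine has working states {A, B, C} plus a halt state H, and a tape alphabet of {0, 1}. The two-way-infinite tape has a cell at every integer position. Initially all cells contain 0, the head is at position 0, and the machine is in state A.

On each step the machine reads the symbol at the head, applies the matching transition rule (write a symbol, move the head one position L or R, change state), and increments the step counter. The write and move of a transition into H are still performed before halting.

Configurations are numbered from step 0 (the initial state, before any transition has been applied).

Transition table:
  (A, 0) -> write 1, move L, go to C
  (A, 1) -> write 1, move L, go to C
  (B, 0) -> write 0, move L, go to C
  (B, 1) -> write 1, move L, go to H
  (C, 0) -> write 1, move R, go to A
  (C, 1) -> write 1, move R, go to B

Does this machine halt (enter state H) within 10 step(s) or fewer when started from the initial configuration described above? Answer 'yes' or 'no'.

Step 1: in state A at pos 0, read 0 -> (A,0)->write 1,move L,goto C. Now: state=C, head=-1, tape[-2..1]=0010 (head:  ^)
Step 2: in state C at pos -1, read 0 -> (C,0)->write 1,move R,goto A. Now: state=A, head=0, tape[-2..1]=0110 (head:   ^)
Step 3: in state A at pos 0, read 1 -> (A,1)->write 1,move L,goto C. Now: state=C, head=-1, tape[-2..1]=0110 (head:  ^)
Step 4: in state C at pos -1, read 1 -> (C,1)->write 1,move R,goto B. Now: state=B, head=0, tape[-2..1]=0110 (head:   ^)
Step 5: in state B at pos 0, read 1 -> (B,1)->write 1,move L,goto H. Now: state=H, head=-1, tape[-2..1]=0110 (head:  ^)
State H reached at step 5; 5 <= 10 -> yes

Answer: yes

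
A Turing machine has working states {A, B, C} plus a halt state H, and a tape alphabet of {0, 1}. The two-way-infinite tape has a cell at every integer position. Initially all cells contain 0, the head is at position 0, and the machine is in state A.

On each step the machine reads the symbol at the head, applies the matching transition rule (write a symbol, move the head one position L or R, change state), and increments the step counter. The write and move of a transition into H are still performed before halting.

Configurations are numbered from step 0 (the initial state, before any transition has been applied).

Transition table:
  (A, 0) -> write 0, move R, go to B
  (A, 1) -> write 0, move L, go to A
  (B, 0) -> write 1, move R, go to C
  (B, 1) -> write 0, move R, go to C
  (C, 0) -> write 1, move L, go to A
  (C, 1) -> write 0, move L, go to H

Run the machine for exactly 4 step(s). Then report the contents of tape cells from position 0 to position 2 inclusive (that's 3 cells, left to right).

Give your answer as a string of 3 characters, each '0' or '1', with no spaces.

Step 1: in state A at pos 0, read 0 -> (A,0)->write 0,move R,goto B. Now: state=B, head=1, tape[-1..2]=0000 (head:   ^)
Step 2: in state B at pos 1, read 0 -> (B,0)->write 1,move R,goto C. Now: state=C, head=2, tape[-1..3]=00100 (head:    ^)
Step 3: in state C at pos 2, read 0 -> (C,0)->write 1,move L,goto A. Now: state=A, head=1, tape[-1..3]=00110 (head:   ^)
Step 4: in state A at pos 1, read 1 -> (A,1)->write 0,move L,goto A. Now: state=A, head=0, tape[-1..3]=00010 (head:  ^)

Answer: 001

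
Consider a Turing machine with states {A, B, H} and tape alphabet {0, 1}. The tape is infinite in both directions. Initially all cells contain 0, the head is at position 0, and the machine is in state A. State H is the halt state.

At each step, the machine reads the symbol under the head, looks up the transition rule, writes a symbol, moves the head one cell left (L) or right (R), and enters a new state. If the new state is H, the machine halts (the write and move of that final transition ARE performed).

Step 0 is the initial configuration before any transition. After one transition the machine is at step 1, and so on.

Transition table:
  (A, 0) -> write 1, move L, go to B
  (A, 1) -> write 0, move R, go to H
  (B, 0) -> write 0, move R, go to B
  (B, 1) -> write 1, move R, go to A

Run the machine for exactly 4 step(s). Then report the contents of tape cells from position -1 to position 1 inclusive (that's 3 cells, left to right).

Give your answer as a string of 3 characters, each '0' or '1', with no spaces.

Step 1: in state A at pos 0, read 0 -> (A,0)->write 1,move L,goto B. Now: state=B, head=-1, tape[-2..1]=0010 (head:  ^)
Step 2: in state B at pos -1, read 0 -> (B,0)->write 0,move R,goto B. Now: state=B, head=0, tape[-2..1]=0010 (head:   ^)
Step 3: in state B at pos 0, read 1 -> (B,1)->write 1,move R,goto A. Now: state=A, head=1, tape[-2..2]=00100 (head:    ^)
Step 4: in state A at pos 1, read 0 -> (A,0)->write 1,move L,goto B. Now: state=B, head=0, tape[-2..2]=00110 (head:   ^)

Answer: 011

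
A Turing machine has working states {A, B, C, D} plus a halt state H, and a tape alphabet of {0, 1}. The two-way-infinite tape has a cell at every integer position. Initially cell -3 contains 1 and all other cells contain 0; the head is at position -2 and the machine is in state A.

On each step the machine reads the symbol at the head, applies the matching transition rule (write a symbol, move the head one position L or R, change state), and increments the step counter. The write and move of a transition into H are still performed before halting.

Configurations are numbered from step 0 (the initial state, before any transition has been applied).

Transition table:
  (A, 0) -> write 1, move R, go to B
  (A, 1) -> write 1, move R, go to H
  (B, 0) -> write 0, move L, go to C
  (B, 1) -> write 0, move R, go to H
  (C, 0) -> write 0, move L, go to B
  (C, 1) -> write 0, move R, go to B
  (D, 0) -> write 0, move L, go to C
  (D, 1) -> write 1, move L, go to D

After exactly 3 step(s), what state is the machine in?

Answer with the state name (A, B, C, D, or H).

Answer: B

Derivation:
Step 1: in state A at pos -2, read 0 -> (A,0)->write 1,move R,goto B. Now: state=B, head=-1, tape[-4..0]=01100 (head:    ^)
Step 2: in state B at pos -1, read 0 -> (B,0)->write 0,move L,goto C. Now: state=C, head=-2, tape[-4..0]=01100 (head:   ^)
Step 3: in state C at pos -2, read 1 -> (C,1)->write 0,move R,goto B. Now: state=B, head=-1, tape[-4..0]=01000 (head:    ^)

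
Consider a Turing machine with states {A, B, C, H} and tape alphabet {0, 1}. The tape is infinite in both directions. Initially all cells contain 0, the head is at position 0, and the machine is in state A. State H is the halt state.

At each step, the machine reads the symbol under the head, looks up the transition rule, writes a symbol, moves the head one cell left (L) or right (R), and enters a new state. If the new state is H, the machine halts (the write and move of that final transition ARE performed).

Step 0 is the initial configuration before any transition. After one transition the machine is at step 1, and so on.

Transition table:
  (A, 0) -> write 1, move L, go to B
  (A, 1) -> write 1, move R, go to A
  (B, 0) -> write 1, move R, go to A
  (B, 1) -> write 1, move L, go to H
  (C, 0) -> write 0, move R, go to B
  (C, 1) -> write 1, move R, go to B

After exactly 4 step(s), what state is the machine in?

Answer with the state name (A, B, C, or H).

Step 1: in state A at pos 0, read 0 -> (A,0)->write 1,move L,goto B. Now: state=B, head=-1, tape[-2..1]=0010 (head:  ^)
Step 2: in state B at pos -1, read 0 -> (B,0)->write 1,move R,goto A. Now: state=A, head=0, tape[-2..1]=0110 (head:   ^)
Step 3: in state A at pos 0, read 1 -> (A,1)->write 1,move R,goto A. Now: state=A, head=1, tape[-2..2]=01100 (head:    ^)
Step 4: in state A at pos 1, read 0 -> (A,0)->write 1,move L,goto B. Now: state=B, head=0, tape[-2..2]=01110 (head:   ^)

Answer: B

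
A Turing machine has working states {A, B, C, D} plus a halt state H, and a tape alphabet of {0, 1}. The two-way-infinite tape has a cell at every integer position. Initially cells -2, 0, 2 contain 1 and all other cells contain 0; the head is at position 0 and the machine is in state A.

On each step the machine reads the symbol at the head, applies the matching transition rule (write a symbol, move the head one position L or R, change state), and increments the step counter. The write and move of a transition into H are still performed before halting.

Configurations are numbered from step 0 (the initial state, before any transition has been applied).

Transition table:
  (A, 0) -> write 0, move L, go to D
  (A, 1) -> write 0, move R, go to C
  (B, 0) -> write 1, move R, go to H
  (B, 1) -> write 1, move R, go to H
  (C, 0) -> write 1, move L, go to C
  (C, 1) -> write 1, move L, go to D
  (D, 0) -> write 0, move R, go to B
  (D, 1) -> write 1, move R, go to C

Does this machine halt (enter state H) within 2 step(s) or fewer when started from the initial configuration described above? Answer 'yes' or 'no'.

Answer: no

Derivation:
Step 1: in state A at pos 0, read 1 -> (A,1)->write 0,move R,goto C. Now: state=C, head=1, tape[-3..3]=0100010 (head:     ^)
Step 2: in state C at pos 1, read 0 -> (C,0)->write 1,move L,goto C. Now: state=C, head=0, tape[-3..3]=0100110 (head:    ^)
After 2 step(s): state = C (not H) -> not halted within 2 -> no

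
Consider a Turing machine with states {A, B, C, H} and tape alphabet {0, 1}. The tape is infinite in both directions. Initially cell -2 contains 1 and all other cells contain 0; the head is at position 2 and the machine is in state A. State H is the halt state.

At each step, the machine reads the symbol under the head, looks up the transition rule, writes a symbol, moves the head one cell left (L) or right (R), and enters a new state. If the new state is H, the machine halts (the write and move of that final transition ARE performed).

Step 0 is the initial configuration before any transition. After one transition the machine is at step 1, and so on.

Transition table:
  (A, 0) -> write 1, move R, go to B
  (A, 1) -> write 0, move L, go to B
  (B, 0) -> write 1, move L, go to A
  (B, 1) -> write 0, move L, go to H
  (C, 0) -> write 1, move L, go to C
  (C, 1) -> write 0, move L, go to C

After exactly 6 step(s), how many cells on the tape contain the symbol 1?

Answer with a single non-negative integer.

Step 1: in state A at pos 2, read 0 -> (A,0)->write 1,move R,goto B. Now: state=B, head=3, tape[-3..4]=01000100 (head:       ^)
Step 2: in state B at pos 3, read 0 -> (B,0)->write 1,move L,goto A. Now: state=A, head=2, tape[-3..4]=01000110 (head:      ^)
Step 3: in state A at pos 2, read 1 -> (A,1)->write 0,move L,goto B. Now: state=B, head=1, tape[-3..4]=01000010 (head:     ^)
Step 4: in state B at pos 1, read 0 -> (B,0)->write 1,move L,goto A. Now: state=A, head=0, tape[-3..4]=01001010 (head:    ^)
Step 5: in state A at pos 0, read 0 -> (A,0)->write 1,move R,goto B. Now: state=B, head=1, tape[-3..4]=01011010 (head:     ^)
Step 6: in state B at pos 1, read 1 -> (B,1)->write 0,move L,goto H. Now: state=H, head=0, tape[-3..4]=01010010 (head:    ^)
Cells containing 1 after step 6: {-2, 0, 3} -> 3 cell(s)

Answer: 3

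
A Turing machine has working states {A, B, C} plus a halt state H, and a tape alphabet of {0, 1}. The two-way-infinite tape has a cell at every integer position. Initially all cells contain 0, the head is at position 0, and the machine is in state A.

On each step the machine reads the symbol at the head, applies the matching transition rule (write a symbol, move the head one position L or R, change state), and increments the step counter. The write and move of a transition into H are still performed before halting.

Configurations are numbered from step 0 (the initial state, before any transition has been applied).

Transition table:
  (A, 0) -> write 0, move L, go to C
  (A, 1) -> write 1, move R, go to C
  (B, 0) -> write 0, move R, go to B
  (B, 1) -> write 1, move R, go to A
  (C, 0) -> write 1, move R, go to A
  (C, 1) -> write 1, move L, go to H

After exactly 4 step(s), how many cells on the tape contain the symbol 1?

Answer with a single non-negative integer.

Answer: 1

Derivation:
Step 1: in state A at pos 0, read 0 -> (A,0)->write 0,move L,goto C. Now: state=C, head=-1, tape[-2..1]=0000 (head:  ^)
Step 2: in state C at pos -1, read 0 -> (C,0)->write 1,move R,goto A. Now: state=A, head=0, tape[-2..1]=0100 (head:   ^)
Step 3: in state A at pos 0, read 0 -> (A,0)->write 0,move L,goto C. Now: state=C, head=-1, tape[-2..1]=0100 (head:  ^)
Step 4: in state C at pos -1, read 1 -> (C,1)->write 1,move L,goto H. Now: state=H, head=-2, tape[-3..1]=00100 (head:  ^)
Cells containing 1 after step 4: {-1} -> 1 cell(s)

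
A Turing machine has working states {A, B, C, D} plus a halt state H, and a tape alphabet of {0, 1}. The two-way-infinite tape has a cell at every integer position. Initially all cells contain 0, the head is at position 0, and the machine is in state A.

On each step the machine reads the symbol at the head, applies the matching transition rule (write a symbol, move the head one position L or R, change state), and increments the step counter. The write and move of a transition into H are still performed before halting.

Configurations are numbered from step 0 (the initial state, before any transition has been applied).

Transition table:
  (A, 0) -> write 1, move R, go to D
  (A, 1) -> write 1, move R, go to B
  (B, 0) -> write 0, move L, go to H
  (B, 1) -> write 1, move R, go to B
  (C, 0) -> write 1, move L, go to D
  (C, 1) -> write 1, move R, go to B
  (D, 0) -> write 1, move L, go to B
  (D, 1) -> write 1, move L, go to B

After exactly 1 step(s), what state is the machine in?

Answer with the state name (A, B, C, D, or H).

Answer: D

Derivation:
Step 1: in state A at pos 0, read 0 -> (A,0)->write 1,move R,goto D. Now: state=D, head=1, tape[-1..2]=0100 (head:   ^)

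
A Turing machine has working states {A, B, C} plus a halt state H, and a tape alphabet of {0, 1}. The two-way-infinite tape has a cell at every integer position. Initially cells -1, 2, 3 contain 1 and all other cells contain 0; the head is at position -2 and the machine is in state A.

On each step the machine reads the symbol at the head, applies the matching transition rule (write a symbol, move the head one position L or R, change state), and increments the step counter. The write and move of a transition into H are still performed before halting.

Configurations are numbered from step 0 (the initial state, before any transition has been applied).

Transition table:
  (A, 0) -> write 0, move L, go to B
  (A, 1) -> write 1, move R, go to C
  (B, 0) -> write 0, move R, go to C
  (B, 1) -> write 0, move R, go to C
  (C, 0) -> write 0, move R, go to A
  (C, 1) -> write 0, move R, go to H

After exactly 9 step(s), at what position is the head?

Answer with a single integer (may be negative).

Answer: 3

Derivation:
Step 1: in state A at pos -2, read 0 -> (A,0)->write 0,move L,goto B. Now: state=B, head=-3, tape[-4..4]=000100110 (head:  ^)
Step 2: in state B at pos -3, read 0 -> (B,0)->write 0,move R,goto C. Now: state=C, head=-2, tape[-4..4]=000100110 (head:   ^)
Step 3: in state C at pos -2, read 0 -> (C,0)->write 0,move R,goto A. Now: state=A, head=-1, tape[-4..4]=000100110 (head:    ^)
Step 4: in state A at pos -1, read 1 -> (A,1)->write 1,move R,goto C. Now: state=C, head=0, tape[-4..4]=000100110 (head:     ^)
Step 5: in state C at pos 0, read 0 -> (C,0)->write 0,move R,goto A. Now: state=A, head=1, tape[-4..4]=000100110 (head:      ^)
Step 6: in state A at pos 1, read 0 -> (A,0)->write 0,move L,goto B. Now: state=B, head=0, tape[-4..4]=000100110 (head:     ^)
Step 7: in state B at pos 0, read 0 -> (B,0)->write 0,move R,goto C. Now: state=C, head=1, tape[-4..4]=000100110 (head:      ^)
Step 8: in state C at pos 1, read 0 -> (C,0)->write 0,move R,goto A. Now: state=A, head=2, tape[-4..4]=000100110 (head:       ^)
Step 9: in state A at pos 2, read 1 -> (A,1)->write 1,move R,goto C. Now: state=C, head=3, tape[-4..4]=000100110 (head:        ^)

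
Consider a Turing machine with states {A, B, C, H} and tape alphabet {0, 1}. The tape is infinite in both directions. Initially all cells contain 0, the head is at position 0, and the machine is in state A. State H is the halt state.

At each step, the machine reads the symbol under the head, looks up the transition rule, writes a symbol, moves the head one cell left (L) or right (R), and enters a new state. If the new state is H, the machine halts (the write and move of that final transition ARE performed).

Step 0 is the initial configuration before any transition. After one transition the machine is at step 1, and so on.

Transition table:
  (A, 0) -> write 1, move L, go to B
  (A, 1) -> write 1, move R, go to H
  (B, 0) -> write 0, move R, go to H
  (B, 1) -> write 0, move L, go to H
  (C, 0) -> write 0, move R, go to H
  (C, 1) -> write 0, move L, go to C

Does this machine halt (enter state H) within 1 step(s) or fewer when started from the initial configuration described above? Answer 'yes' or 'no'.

Answer: no

Derivation:
Step 1: in state A at pos 0, read 0 -> (A,0)->write 1,move L,goto B. Now: state=B, head=-1, tape[-2..1]=0010 (head:  ^)
After 1 step(s): state = B (not H) -> not halted within 1 -> no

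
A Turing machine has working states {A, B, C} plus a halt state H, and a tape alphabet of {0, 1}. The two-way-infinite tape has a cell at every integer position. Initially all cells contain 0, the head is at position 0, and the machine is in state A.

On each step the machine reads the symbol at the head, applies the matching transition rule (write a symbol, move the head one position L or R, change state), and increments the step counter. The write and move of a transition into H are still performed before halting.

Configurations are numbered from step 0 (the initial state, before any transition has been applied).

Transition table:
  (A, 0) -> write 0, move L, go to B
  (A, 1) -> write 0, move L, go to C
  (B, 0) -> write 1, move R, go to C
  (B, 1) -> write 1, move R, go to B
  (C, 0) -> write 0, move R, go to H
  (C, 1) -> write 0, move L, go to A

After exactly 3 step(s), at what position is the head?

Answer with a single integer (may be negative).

Answer: 1

Derivation:
Step 1: in state A at pos 0, read 0 -> (A,0)->write 0,move L,goto B. Now: state=B, head=-1, tape[-2..1]=0000 (head:  ^)
Step 2: in state B at pos -1, read 0 -> (B,0)->write 1,move R,goto C. Now: state=C, head=0, tape[-2..1]=0100 (head:   ^)
Step 3: in state C at pos 0, read 0 -> (C,0)->write 0,move R,goto H. Now: state=H, head=1, tape[-2..2]=01000 (head:    ^)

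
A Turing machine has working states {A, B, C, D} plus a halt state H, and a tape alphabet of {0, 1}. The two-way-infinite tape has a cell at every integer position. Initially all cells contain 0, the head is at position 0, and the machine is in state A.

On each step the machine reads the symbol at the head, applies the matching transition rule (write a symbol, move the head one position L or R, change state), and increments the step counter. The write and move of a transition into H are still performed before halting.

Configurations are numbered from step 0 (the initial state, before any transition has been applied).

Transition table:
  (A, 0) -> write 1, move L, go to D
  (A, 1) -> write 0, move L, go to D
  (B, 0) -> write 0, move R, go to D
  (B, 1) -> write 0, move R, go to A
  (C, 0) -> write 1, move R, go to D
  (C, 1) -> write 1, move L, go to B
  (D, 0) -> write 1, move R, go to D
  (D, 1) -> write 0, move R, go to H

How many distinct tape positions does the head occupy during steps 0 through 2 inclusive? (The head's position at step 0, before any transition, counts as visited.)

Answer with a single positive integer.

Step 1: in state A at pos 0, read 0 -> (A,0)->write 1,move L,goto D. Now: state=D, head=-1, tape[-2..1]=0010 (head:  ^)
Step 2: in state D at pos -1, read 0 -> (D,0)->write 1,move R,goto D. Now: state=D, head=0, tape[-2..1]=0110 (head:   ^)
Head positions at steps 0..2: starting at 0, distinct positions visited = {-1, 0} -> 2 position(s)

Answer: 2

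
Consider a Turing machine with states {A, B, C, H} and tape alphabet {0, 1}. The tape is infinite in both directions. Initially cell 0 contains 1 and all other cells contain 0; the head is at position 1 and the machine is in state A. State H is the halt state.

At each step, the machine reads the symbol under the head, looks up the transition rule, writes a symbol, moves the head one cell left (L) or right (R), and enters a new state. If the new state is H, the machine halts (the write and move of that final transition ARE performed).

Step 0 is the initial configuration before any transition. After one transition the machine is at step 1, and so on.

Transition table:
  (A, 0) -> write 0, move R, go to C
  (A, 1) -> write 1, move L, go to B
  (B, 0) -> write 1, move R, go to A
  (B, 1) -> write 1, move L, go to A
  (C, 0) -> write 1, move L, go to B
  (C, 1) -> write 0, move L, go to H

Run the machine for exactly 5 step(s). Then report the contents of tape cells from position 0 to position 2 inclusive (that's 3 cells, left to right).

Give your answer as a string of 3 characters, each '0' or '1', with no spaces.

Step 1: in state A at pos 1, read 0 -> (A,0)->write 0,move R,goto C. Now: state=C, head=2, tape[-1..3]=01000 (head:    ^)
Step 2: in state C at pos 2, read 0 -> (C,0)->write 1,move L,goto B. Now: state=B, head=1, tape[-1..3]=01010 (head:   ^)
Step 3: in state B at pos 1, read 0 -> (B,0)->write 1,move R,goto A. Now: state=A, head=2, tape[-1..3]=01110 (head:    ^)
Step 4: in state A at pos 2, read 1 -> (A,1)->write 1,move L,goto B. Now: state=B, head=1, tape[-1..3]=01110 (head:   ^)
Step 5: in state B at pos 1, read 1 -> (B,1)->write 1,move L,goto A. Now: state=A, head=0, tape[-1..3]=01110 (head:  ^)

Answer: 111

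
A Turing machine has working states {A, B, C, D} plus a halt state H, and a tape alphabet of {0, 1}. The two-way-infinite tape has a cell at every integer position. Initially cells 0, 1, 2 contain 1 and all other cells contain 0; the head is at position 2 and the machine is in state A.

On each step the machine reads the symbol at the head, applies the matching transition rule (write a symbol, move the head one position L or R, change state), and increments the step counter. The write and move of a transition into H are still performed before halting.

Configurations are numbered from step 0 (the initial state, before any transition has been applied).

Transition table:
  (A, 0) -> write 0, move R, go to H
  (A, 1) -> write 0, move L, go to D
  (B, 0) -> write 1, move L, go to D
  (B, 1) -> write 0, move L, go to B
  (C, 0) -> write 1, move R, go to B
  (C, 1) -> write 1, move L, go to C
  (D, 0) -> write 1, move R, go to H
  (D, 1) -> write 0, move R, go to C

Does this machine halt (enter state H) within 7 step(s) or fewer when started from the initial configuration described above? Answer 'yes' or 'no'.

Answer: no

Derivation:
Step 1: in state A at pos 2, read 1 -> (A,1)->write 0,move L,goto D. Now: state=D, head=1, tape[-1..3]=01100 (head:   ^)
Step 2: in state D at pos 1, read 1 -> (D,1)->write 0,move R,goto C. Now: state=C, head=2, tape[-1..3]=01000 (head:    ^)
Step 3: in state C at pos 2, read 0 -> (C,0)->write 1,move R,goto B. Now: state=B, head=3, tape[-1..4]=010100 (head:     ^)
Step 4: in state B at pos 3, read 0 -> (B,0)->write 1,move L,goto D. Now: state=D, head=2, tape[-1..4]=010110 (head:    ^)
Step 5: in state D at pos 2, read 1 -> (D,1)->write 0,move R,goto C. Now: state=C, head=3, tape[-1..4]=010010 (head:     ^)
Step 6: in state C at pos 3, read 1 -> (C,1)->write 1,move L,goto C. Now: state=C, head=2, tape[-1..4]=010010 (head:    ^)
Step 7: in state C at pos 2, read 0 -> (C,0)->write 1,move R,goto B. Now: state=B, head=3, tape[-1..4]=010110 (head:     ^)
After 7 step(s): state = B (not H) -> not halted within 7 -> no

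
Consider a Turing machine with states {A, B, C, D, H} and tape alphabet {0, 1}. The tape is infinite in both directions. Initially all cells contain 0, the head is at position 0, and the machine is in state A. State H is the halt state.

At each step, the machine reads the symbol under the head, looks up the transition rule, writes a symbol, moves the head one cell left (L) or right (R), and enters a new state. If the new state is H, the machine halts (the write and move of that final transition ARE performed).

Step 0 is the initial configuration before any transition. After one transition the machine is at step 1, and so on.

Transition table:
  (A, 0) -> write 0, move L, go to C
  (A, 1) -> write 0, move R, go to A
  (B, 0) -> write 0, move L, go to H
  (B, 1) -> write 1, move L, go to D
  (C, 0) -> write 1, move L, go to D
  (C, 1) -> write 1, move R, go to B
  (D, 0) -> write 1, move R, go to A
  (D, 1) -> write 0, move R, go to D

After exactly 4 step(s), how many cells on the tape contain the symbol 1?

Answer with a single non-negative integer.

Step 1: in state A at pos 0, read 0 -> (A,0)->write 0,move L,goto C. Now: state=C, head=-1, tape[-2..1]=0000 (head:  ^)
Step 2: in state C at pos -1, read 0 -> (C,0)->write 1,move L,goto D. Now: state=D, head=-2, tape[-3..1]=00100 (head:  ^)
Step 3: in state D at pos -2, read 0 -> (D,0)->write 1,move R,goto A. Now: state=A, head=-1, tape[-3..1]=01100 (head:   ^)
Step 4: in state A at pos -1, read 1 -> (A,1)->write 0,move R,goto A. Now: state=A, head=0, tape[-3..1]=01000 (head:    ^)
Cells containing 1 after step 4: {-2} -> 1 cell(s)

Answer: 1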